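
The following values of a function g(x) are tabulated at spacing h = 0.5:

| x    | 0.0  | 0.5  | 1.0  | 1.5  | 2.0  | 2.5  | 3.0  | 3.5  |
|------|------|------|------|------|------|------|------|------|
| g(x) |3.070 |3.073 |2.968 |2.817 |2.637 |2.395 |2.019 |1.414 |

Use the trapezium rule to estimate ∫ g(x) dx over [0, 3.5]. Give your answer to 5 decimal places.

h = 0.5, n = 7.
(h/2)·[y₀ + 2y₁ + 2y₂ + 2y₃ + 2y₄ + 2y₅ + 2y₆ + y₇] = 0.25·(36.302) = 9.07550.

9.07550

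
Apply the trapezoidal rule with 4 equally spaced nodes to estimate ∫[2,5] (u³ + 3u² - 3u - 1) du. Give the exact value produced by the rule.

h = (5 − 2)/3 = 1.
Nodes u₀,…,u₃ = 2, 3, 4, 5.
f(u) = u³ + 3u² - 3u - 1: f₀=13, f₁=44, f₂=99, f₃=184.
(h/2)·[f₀ + 2f₁ + 2f₂ + f₃] = 0.5·(483) = 241.5.

241.5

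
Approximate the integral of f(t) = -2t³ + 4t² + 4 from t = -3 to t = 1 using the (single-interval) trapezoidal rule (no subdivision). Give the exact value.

200

T = (b−a)/2 · [f(-3) + f(1)] = 2·[94 + 6] = 200.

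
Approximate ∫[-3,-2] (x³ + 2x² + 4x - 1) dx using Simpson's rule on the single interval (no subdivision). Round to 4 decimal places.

S = (b−a)/6 · [f(-3) + 4f(-2.5) + f(-2)] = 0.166667·[(-22) + 4·(-14.125) + (-9)] = -14.5833.

-14.5833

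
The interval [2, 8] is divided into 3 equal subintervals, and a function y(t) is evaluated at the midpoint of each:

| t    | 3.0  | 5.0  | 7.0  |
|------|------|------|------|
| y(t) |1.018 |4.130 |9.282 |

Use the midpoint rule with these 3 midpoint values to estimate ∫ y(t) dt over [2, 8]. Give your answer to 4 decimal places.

28.8600

h = 2, n = 3.
h·[y(m₁) + y(m₂) + y(m₃)] = 2·(14.430) = 28.8600.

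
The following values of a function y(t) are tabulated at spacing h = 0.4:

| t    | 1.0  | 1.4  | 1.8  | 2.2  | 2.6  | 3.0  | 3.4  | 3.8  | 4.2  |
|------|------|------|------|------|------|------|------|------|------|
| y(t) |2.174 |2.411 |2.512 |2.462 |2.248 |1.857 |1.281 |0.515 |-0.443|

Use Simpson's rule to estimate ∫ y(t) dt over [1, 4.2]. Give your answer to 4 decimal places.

5.7057

h = 0.4, n = 8.
(h/3)·[y₀ + 4y₁ + 2y₂ + 4y₃ + 2y₄ + 4y₅ + 2y₆ + 4y₇ + y₈] = 0.133333·(42.793) = 5.7057.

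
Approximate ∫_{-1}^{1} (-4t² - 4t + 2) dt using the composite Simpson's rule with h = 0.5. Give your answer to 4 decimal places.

1.3333

h = (1 − (-1))/4 = 0.5.
Nodes t₀,…,t₄ = -1, -0.5, 0, 0.5, 1.
f(t) = -4t² - 4t + 2: f₀=2, f₁=3, f₂=2, f₃=-1, f₄=-6.
(h/3)·[f₀ + 4f₁ + 2f₂ + 4f₃ + f₄] = 0.166667·(8) = 1.3333.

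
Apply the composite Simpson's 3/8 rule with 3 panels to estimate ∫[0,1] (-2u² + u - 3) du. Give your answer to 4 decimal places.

h = (1 − 0)/3 = 0.333333.
Nodes u₀,…,u₃ = 0, 0.333333, 0.666667, 1.
f(u) = -2u² + u - 3: f₀=-3, f₁=-2.888889, f₂=-3.222222, f₃=-4.
(3h/8)·[f₀ + 3f₁ + 3f₂ + f₃] = 0.125·(-25.333333) = -3.1667.

-3.1667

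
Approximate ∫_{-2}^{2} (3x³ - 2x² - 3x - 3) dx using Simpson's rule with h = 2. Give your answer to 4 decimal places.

-22.6667

h = (2 − (-2))/2 = 2.
Nodes x₀,…,x₂ = -2, 0, 2.
f(x) = 3x³ - 2x² - 3x - 3: f₀=-29, f₁=-3, f₂=7.
(h/3)·[f₀ + 4f₁ + f₂] = 0.666667·(-34) = -22.6667.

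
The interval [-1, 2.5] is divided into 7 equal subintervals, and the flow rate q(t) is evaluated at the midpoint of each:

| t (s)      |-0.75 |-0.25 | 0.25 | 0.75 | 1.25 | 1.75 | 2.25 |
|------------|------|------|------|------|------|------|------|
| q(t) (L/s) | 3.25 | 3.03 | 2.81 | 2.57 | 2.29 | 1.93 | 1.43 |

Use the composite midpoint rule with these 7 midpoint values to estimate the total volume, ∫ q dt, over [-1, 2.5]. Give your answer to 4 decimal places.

8.6550

h = 0.5, n = 7.
h·[y(m₁) + y(m₂) + y(m₃) + y(m₄) + y(m₅) + y(m₆) + y(m₇)] = 0.5·(17.31) = 8.6550.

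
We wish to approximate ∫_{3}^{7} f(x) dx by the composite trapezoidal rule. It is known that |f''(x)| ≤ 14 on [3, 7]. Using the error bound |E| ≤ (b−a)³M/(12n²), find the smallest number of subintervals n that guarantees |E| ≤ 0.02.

Need 896/(12n²) ≤ 0.02.
n² ≥ 896/(12·0.02) = 3733.33 ⇒ n ≥ 61.1010, so the smallest n is 62.

62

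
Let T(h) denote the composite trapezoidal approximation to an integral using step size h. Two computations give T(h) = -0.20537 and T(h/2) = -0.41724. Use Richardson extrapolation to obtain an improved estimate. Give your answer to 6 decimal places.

-0.487863

R = (4·T(h/2) − T(h)) / 3 = (4·(-0.41724) − (-0.20537))/3 = (-1.46359)/3 = -0.487863.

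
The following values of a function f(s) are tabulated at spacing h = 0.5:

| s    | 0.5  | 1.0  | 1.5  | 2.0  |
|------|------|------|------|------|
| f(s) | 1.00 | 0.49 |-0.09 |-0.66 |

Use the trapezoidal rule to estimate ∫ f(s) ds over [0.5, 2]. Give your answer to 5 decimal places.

0.28500

h = 0.5, n = 3.
(h/2)·[y₀ + 2y₁ + 2y₂ + y₃] = 0.25·(1.14) = 0.28500.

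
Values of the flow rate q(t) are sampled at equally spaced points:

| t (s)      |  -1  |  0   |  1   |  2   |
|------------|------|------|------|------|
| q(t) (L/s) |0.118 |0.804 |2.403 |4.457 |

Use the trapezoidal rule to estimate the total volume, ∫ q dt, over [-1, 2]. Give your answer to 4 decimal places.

5.4945

h = 1, n = 3.
(h/2)·[y₀ + 2y₁ + 2y₂ + y₃] = 0.5·(10.989) = 5.4945.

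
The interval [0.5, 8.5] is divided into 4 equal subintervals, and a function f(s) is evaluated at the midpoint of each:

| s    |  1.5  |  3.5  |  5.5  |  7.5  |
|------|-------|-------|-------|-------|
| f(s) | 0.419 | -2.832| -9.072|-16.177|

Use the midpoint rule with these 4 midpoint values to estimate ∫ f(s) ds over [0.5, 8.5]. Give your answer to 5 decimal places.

h = 2, n = 4.
h·[y(m₁) + y(m₂) + y(m₃) + y(m₄)] = 2·(-27.662) = -55.32400.

-55.32400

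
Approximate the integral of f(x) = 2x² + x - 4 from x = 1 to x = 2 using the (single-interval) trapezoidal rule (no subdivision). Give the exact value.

2.5

T = (b−a)/2 · [f(1) + f(2)] = 0.5·[(-1) + 6] = 2.5.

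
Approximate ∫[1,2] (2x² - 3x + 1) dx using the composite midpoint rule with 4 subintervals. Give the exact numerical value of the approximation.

h = (2 − 1)/4 = 0.25.
Midpoints m₁,…,m₄ = 1.125, 1.375, 1.625, 1.875.
f(m₁)=0.15625, f(m₂)=0.65625, f(m₃)=1.40625, f(m₄)=2.40625.
h·[f(m₁) + f(m₂) + f(m₃) + f(m₄)] = 0.25·(4.625) = 1.15625.

1.15625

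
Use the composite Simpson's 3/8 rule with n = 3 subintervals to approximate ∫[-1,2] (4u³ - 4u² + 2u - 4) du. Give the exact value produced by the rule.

-6

h = (2 − (-1))/3 = 1.
Nodes u₀,…,u₃ = -1, 0, 1, 2.
f(u) = 4u³ - 4u² + 2u - 4: f₀=-14, f₁=-4, f₂=-2, f₃=16.
(3h/8)·[f₀ + 3f₁ + 3f₂ + f₃] = 0.375·(-16) = -6.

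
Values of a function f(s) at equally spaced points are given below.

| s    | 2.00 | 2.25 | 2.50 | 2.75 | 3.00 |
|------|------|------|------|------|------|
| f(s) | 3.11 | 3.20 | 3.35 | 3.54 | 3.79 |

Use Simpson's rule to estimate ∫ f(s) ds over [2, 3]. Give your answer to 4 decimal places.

3.3800

h = 0.25, n = 4.
(h/3)·[y₀ + 4y₁ + 2y₂ + 4y₃ + y₄] = 0.083333·(40.56) = 3.3800.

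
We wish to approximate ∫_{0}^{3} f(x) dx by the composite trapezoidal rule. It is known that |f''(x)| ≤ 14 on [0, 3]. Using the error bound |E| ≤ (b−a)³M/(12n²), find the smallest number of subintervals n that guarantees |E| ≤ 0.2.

13

Need 378/(12n²) ≤ 0.2.
n² ≥ 378/(12·0.2) = 157.5 ⇒ n ≥ 12.5499, so the smallest n is 13.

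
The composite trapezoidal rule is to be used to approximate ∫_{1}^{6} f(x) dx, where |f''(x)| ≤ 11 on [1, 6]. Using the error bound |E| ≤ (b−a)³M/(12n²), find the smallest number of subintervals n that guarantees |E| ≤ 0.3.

20

Need 1375/(12n²) ≤ 0.3.
n² ≥ 1375/(12·0.3) = 381.944 ⇒ n ≥ 19.5434, so the smallest n is 20.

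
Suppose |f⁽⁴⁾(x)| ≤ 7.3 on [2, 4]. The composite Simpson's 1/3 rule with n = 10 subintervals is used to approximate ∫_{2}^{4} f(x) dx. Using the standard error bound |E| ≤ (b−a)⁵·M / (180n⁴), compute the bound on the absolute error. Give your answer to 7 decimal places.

0.0001298

|E| ≤ (2)⁵·7.3 / (180·10⁴) = 233.6/1800000 = 0.0001298.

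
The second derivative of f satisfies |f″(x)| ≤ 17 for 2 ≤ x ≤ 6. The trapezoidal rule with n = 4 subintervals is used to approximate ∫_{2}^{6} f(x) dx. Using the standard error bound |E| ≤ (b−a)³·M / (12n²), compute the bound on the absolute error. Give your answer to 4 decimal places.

|E| ≤ (4)³·17 / (12·4²) = 1088/192 = 5.6667.

5.6667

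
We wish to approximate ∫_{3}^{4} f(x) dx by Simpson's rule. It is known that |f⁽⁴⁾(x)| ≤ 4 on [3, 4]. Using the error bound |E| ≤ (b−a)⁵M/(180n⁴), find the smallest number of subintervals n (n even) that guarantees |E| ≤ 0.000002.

12

Need 4/(180n⁴) ≤ 0.000002.
n⁴ ≥ 4/(180·0.000002) = 11111.1 ⇒ n ≥ 10.2669, so the smallest even n is 12. (n must be even for Simpson's rule.)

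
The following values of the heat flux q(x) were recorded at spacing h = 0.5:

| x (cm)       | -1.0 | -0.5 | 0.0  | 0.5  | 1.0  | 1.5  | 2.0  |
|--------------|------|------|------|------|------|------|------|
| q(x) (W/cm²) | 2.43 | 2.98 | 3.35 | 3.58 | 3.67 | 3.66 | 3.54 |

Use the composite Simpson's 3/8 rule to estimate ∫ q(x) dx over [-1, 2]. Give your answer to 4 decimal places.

h = 0.5, n = 6.
(3h/8)·[y₀ + 3y₁ + 3y₂ + 2y₃ + 3y₄ + 3y₅ + y₆] = 0.1875·(54.11) = 10.1456.

10.1456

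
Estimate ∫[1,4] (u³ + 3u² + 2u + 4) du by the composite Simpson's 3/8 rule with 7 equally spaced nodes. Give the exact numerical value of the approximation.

h = (4 − 1)/6 = 0.5.
Nodes u₀,…,u₆ = 1, 1.5, 2, 2.5, 3, 3.5, 4.
f(u) = u³ + 3u² + 2u + 4: f₀=10, f₁=17.125, f₂=28, f₃=43.375, f₄=64, f₅=90.625, f₆=124.
(3h/8)·[f₀ + 3f₁ + 3f₂ + 2f₃ + 3f₄ + 3f₅ + f₆] = 0.1875·(820) = 153.75.

153.75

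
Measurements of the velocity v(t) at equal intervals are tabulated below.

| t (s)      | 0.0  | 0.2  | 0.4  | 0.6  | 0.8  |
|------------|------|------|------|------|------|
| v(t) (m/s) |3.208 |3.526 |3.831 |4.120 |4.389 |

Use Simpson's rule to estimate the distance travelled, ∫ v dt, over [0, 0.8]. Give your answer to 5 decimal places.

3.05620

h = 0.2, n = 4.
(h/3)·[y₀ + 4y₁ + 2y₂ + 4y₃ + y₄] = 0.066667·(45.843) = 3.05620.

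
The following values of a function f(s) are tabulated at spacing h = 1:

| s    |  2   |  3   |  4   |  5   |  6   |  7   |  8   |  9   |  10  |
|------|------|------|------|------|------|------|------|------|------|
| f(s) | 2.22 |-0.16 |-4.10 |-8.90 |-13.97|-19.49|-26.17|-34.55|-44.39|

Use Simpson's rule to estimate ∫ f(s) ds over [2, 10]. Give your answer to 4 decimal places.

-127.6833

h = 1, n = 8.
(h/3)·[y₀ + 4y₁ + 2y₂ + 4y₃ + 2y₄ + 4y₅ + 2y₆ + 4y₇ + y₈] = 0.333333·(-383.05) = -127.6833.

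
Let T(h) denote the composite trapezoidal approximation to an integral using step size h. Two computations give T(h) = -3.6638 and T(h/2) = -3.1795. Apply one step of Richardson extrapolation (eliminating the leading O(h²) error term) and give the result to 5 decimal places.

-3.01807

R = (4·T(h/2) − T(h)) / 3 = (4·(-3.1795) − (-3.6638))/3 = (-9.0542)/3 = -3.01807.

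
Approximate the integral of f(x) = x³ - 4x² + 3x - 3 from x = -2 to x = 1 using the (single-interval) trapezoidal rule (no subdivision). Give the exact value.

T = (b−a)/2 · [f(-2) + f(1)] = 1.5·[(-33) + (-3)] = -54.

-54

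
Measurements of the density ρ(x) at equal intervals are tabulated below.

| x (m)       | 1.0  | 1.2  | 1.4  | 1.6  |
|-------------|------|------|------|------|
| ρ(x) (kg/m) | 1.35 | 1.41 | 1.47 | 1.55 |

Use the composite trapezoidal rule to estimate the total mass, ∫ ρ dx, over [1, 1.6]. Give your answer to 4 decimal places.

h = 0.2, n = 3.
(h/2)·[y₀ + 2y₁ + 2y₂ + y₃] = 0.1·(8.66) = 0.8660.

0.8660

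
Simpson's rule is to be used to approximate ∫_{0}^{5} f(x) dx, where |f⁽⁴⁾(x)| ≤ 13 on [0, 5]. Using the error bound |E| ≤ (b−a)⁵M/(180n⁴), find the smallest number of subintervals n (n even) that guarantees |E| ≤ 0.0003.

30

Need 40625/(180n⁴) ≤ 0.0003.
n⁴ ≥ 40625/(180·0.0003) = 752315 ⇒ n ≥ 29.4510, so the smallest even n is 30. (n must be even for Simpson's rule.)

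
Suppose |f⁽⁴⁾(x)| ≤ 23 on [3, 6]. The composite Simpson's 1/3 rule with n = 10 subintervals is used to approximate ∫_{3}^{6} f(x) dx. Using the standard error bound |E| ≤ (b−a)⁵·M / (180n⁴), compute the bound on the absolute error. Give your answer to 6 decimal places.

|E| ≤ (3)⁵·23 / (180·10⁴) = 5589/1800000 = 0.003105.

0.003105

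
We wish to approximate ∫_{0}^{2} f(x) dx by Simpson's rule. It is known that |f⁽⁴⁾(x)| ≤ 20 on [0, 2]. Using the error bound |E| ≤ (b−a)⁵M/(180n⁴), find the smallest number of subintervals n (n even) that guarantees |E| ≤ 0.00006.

16

Need 640/(180n⁴) ≤ 0.00006.
n⁴ ≥ 640/(180·0.00006) = 59259.3 ⇒ n ≥ 15.6023, so the smallest even n is 16. (n must be even for Simpson's rule.)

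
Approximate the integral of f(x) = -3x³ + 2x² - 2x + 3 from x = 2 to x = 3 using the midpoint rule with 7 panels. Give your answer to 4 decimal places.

h = (3 − 2)/7 = 0.142857.
Midpoints m₁,…,m₇ = 2.071429, 2.214286, 2.357143, 2.5, 2.642857, 2.785714, 2.928571.
f(m₁)=-19.225583, f(m₂)=-24.192784, f(m₃)=-29.891764, f(m₄)=-36.375, f(m₅)=-43.694971, f(m₆)=-51.904155, f(m₇)=-61.055029.
h·[f(m₁) + f(m₂) + f(m₃) + f(m₄) + f(m₅) + f(m₆) + f(m₇)] = 0.142857·(-266.339286) = -38.0485.

-38.0485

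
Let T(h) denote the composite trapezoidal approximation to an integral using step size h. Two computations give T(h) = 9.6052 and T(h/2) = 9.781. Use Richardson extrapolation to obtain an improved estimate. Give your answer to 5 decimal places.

9.83960

R = (4·T(h/2) − T(h)) / 3 = (4·9.781 − 9.6052)/3 = (29.5188)/3 = 9.83960.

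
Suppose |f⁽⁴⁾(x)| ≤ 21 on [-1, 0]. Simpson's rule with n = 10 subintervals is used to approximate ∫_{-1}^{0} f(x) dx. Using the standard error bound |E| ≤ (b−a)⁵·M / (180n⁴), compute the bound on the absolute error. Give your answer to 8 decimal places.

0.00001167

|E| ≤ (1)⁵·21 / (180·10⁴) = 21/1800000 = 0.00001167.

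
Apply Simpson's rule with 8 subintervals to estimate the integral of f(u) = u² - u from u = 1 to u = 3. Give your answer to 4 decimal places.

h = (3 − 1)/8 = 0.25.
Nodes u₀,…,u₈ = 1, 1.25, 1.5, 1.75, 2, 2.25, 2.5, 2.75, 3.
f(u) = u² - u: f₀=0, f₁=0.3125, f₂=0.75, f₃=1.3125, f₄=2, f₅=2.8125, f₆=3.75, f₇=4.8125, f₈=6.
(h/3)·[f₀ + 4f₁ + 2f₂ + 4f₃ + 2f₄ + 4f₅ + 2f₆ + 4f₇ + f₈] = 0.083333·(56) = 4.6667.

4.6667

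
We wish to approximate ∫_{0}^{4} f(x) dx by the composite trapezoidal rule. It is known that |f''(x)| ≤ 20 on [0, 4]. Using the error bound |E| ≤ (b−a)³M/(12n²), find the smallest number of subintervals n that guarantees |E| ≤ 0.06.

Need 1280/(12n²) ≤ 0.06.
n² ≥ 1280/(12·0.06) = 1777.78 ⇒ n ≥ 42.1637, so the smallest n is 43.

43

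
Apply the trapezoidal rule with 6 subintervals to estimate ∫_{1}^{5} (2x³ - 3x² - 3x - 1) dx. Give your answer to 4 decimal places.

h = (5 − 1)/6 = 0.666667.
Nodes x₀,…,x₆ = 1, 1.666667, 2.333333, 3, 3.666667, 4.333333, 5.
f(x) = 2x³ - 3x² - 3x - 1: f₀=-5, f₁=-5.074074, f₂=1.074074, f₃=17, f₄=46.259259, f₅=92.407407, f₆=159.
(h/2)·[f₀ + 2f₁ + 2f₂ + 2f₃ + 2f₄ + 2f₅ + f₆] = 0.333333·(457.333333) = 152.4444.

152.4444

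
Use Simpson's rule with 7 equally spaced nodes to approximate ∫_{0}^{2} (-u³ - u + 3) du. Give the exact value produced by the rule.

0

h = (2 − 0)/6 = 0.333333.
Nodes u₀,…,u₆ = 0, 0.333333, 0.666667, 1, 1.333333, 1.666667, 2.
f(u) = -u³ - u + 3: f₀=3, f₁=2.629630, f₂=2.037037, f₃=1, f₄=-0.703704, f₅=-3.296296, f₆=-7.
(h/3)·[f₀ + 4f₁ + 2f₂ + 4f₃ + 2f₄ + 4f₅ + f₆] = 0.111111·(0) = 0.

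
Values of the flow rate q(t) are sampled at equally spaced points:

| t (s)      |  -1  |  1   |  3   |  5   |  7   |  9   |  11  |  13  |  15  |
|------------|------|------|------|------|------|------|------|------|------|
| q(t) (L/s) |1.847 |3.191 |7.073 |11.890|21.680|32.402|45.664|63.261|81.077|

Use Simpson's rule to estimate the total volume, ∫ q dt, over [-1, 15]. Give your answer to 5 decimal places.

449.82267

h = 2, n = 8.
(h/3)·[y₀ + 4y₁ + 2y₂ + 4y₃ + 2y₄ + 4y₅ + 2y₆ + 4y₇ + y₈] = 0.666667·(674.734) = 449.82267.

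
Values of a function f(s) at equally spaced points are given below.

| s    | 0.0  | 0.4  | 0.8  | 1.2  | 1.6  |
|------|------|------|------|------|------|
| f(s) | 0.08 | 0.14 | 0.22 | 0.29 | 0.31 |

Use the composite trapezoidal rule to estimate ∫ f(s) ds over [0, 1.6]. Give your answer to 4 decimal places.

h = 0.4, n = 4.
(h/2)·[y₀ + 2y₁ + 2y₂ + 2y₃ + y₄] = 0.2·(1.69) = 0.3380.

0.3380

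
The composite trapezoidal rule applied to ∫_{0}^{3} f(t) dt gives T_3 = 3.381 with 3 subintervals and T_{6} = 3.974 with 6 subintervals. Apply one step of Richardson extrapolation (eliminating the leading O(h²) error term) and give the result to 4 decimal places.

R = (4·T_{6} − T_3) / 3 = (4·3.974 − 3.381)/3 = (12.515)/3 = 4.1717.

4.1717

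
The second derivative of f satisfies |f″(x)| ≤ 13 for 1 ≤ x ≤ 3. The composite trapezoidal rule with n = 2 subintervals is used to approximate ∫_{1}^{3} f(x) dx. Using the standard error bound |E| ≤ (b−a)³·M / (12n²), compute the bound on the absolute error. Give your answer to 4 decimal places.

2.1667

|E| ≤ (2)³·13 / (12·2²) = 104/48 = 2.1667.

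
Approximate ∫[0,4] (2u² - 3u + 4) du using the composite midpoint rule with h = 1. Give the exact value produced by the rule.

h = (4 − 0)/4 = 1.
Midpoints m₁,…,m₄ = 0.5, 1.5, 2.5, 3.5.
f(m₁)=3, f(m₂)=4, f(m₃)=9, f(m₄)=18.
h·[f(m₁) + f(m₂) + f(m₃) + f(m₄)] = 1·(34) = 34.

34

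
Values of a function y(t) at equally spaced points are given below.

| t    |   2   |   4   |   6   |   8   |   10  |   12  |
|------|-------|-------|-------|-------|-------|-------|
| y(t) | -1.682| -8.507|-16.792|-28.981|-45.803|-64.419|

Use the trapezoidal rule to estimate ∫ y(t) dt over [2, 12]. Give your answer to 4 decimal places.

h = 2, n = 5.
(h/2)·[y₀ + 2y₁ + 2y₂ + 2y₃ + 2y₄ + y₅] = 1·(-266.267) = -266.2670.

-266.2670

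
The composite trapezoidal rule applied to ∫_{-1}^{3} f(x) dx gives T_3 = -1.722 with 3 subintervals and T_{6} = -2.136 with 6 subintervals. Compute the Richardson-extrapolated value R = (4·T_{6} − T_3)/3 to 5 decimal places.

-2.27400

R = (4·T_{6} − T_3) / 3 = (4·(-2.136) − (-1.722))/3 = (-6.822)/3 = -2.27400.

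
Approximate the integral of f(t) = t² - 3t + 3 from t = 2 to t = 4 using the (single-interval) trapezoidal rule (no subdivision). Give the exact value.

8

T = (b−a)/2 · [f(2) + f(4)] = 1·[1 + 7] = 8.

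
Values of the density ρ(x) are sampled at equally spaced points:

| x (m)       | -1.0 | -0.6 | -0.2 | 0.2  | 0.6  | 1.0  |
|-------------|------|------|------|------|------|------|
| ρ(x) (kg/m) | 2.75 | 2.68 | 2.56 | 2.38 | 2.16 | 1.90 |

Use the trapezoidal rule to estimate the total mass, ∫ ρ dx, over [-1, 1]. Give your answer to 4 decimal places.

4.8420

h = 0.4, n = 5.
(h/2)·[y₀ + 2y₁ + 2y₂ + 2y₃ + 2y₄ + y₅] = 0.2·(24.21) = 4.8420.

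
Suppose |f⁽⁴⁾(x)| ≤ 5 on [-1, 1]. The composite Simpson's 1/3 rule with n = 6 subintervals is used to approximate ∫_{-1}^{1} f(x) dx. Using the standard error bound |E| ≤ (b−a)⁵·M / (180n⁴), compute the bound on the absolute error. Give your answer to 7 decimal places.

0.0006859

|E| ≤ (2)⁵·5 / (180·6⁴) = 160/233280 = 0.0006859.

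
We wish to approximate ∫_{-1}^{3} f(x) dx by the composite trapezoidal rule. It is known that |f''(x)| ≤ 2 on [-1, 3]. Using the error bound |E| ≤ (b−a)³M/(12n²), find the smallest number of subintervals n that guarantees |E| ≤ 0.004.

Need 128/(12n²) ≤ 0.004.
n² ≥ 128/(12·0.004) = 2666.67 ⇒ n ≥ 51.6398, so the smallest n is 52.

52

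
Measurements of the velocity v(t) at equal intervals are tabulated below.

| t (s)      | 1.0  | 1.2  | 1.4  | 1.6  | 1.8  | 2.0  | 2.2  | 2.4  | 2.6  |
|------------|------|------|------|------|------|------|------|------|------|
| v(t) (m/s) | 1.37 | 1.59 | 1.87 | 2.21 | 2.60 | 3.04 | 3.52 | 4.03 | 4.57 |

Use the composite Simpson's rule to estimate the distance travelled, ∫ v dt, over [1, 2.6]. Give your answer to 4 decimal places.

h = 0.2, n = 8.
(h/3)·[y₀ + 4y₁ + 2y₂ + 4y₃ + 2y₄ + 4y₅ + 2y₆ + 4y₇ + y₈] = 0.066667·(65.40) = 4.3600.

4.3600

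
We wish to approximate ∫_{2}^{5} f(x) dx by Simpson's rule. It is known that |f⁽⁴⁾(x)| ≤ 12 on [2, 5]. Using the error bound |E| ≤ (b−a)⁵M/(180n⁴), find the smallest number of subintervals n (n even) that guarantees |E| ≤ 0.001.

12

Need 2916/(180n⁴) ≤ 0.001.
n⁴ ≥ 2916/(180·0.001) = 16200 ⇒ n ≥ 11.2818, so the smallest even n is 12. (n must be even for Simpson's rule.)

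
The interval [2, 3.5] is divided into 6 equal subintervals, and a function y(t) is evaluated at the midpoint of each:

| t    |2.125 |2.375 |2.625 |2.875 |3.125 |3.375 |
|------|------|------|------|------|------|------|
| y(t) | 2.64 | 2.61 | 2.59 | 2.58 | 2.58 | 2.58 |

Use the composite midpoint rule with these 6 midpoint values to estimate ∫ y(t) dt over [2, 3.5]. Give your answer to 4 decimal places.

3.8950

h = 0.25, n = 6.
h·[y(m₁) + y(m₂) + y(m₃) + y(m₄) + y(m₅) + y(m₆)] = 0.25·(15.58) = 3.8950.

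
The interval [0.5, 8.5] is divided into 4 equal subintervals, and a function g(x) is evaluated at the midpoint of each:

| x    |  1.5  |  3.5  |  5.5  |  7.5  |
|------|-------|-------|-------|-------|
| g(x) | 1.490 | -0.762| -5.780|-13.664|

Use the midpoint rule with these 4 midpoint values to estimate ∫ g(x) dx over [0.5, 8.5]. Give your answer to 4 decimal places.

-37.4320

h = 2, n = 4.
h·[y(m₁) + y(m₂) + y(m₃) + y(m₄)] = 2·(-18.716) = -37.4320.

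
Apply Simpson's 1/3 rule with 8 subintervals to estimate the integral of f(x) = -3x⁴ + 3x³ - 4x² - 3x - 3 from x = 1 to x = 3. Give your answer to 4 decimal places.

h = (3 − 1)/8 = 0.25.
Nodes x₀,…,x₈ = 1, 1.25, 1.5, 1.75, 2, 2.25, 2.5, 2.75, 3.
f(x) = -3x⁴ + 3x³ - 4x² - 3x - 3: f₀=-10, f₁=-14.46484375, f₂=-21.5625, f₃=-32.55859375, f₄=-49, f₅=-72.71484375, f₆=-105.8125, f₇=-150.68359375, f₈=-210.
(h/3)·[f₀ + 4f₁ + 2f₂ + 4f₃ + 2f₄ + 4f₅ + 2f₆ + 4f₇ + f₈] = 0.083333·(-1654.4375) = -137.8698.

-137.8698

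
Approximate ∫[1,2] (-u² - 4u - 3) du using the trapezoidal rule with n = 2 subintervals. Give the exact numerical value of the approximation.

-11.375

h = (2 − 1)/2 = 0.5.
Nodes u₀,…,u₂ = 1, 1.5, 2.
f(u) = -u² - 4u - 3: f₀=-8, f₁=-11.25, f₂=-15.
(h/2)·[f₀ + 2f₁ + f₂] = 0.25·(-45.5) = -11.375.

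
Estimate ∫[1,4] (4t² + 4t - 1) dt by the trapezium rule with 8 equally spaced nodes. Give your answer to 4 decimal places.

h = (4 − 1)/7 = 0.428571.
Nodes t₀,…,t₇ = 1, 1.428571, 1.857143, 2.285714, 2.714286, 3.142857, 3.571429, 4.
f(t) = 4t² + 4t - 1: f₀=7, f₁=12.877551, f₂=20.224490, f₃=29.040816, f₄=39.326531, f₅=51.081633, f₆=64.306122, f₇=79.
(h/2)·[f₀ + 2f₁ + 2f₂ + 2f₃ + 2f₄ + 2f₅ + 2f₆ + f₇] = 0.214286·(519.714286) = 111.3673.

111.3673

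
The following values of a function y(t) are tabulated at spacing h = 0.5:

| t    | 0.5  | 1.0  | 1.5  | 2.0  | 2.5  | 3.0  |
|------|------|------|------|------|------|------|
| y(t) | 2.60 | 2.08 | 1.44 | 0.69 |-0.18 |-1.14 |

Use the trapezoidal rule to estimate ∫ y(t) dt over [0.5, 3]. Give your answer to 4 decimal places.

h = 0.5, n = 5.
(h/2)·[y₀ + 2y₁ + 2y₂ + 2y₃ + 2y₄ + y₅] = 0.25·(9.52) = 2.3800.

2.3800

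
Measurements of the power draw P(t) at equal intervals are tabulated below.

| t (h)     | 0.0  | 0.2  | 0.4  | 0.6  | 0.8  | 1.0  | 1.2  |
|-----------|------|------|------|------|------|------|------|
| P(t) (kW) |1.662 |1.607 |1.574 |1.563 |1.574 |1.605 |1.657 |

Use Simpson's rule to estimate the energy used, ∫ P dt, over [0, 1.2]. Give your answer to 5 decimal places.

h = 0.2, n = 6.
(h/3)·[y₀ + 4y₁ + 2y₂ + 4y₃ + 2y₄ + 4y₅ + y₆] = 0.066667·(28.715) = 1.91433.

1.91433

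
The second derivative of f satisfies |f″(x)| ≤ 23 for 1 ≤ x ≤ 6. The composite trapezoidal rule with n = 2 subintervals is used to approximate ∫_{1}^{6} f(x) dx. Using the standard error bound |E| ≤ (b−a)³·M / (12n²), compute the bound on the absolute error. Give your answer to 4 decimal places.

59.8958

|E| ≤ (5)³·23 / (12·2²) = 2875/48 = 59.8958.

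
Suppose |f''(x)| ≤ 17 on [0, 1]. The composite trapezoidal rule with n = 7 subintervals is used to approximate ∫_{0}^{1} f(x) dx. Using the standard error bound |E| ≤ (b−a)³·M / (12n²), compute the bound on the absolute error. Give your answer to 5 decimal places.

0.02891

|E| ≤ (1)³·17 / (12·7²) = 17/588 = 0.02891.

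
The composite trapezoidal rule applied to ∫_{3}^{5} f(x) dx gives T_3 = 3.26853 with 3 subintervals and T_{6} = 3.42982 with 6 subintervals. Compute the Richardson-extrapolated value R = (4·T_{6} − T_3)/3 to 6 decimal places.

R = (4·T_{6} − T_3) / 3 = (4·3.42982 − 3.26853)/3 = (10.45075)/3 = 3.483583.

3.483583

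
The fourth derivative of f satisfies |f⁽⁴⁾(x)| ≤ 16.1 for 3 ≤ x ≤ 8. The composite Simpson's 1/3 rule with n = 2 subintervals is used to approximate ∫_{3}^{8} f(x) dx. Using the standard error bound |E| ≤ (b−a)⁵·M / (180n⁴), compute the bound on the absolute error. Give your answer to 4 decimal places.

|E| ≤ (5)⁵·16.1 / (180·2⁴) = 50312.5/2880 = 17.4696.

17.4696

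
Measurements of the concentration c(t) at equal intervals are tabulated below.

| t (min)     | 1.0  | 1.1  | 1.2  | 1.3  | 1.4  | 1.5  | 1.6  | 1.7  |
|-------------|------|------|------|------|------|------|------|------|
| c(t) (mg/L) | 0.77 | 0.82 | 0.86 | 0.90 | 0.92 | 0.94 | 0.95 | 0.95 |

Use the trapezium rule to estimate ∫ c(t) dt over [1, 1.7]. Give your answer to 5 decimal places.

0.62500

h = 0.1, n = 7.
(h/2)·[y₀ + 2y₁ + 2y₂ + 2y₃ + 2y₄ + 2y₅ + 2y₆ + y₇] = 0.05·(12.50) = 0.62500.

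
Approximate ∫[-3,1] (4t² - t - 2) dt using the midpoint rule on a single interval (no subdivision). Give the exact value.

M = (b−a)·f(-1) = 4·(3) = 12.

12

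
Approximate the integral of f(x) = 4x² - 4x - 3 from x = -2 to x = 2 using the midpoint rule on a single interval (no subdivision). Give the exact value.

M = (b−a)·f(0) = 4·(-3) = -12.

-12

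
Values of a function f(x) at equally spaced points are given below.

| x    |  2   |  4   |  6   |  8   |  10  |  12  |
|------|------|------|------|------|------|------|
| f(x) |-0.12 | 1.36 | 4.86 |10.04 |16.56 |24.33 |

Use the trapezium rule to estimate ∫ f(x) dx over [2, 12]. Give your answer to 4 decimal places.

89.8500

h = 2, n = 5.
(h/2)·[y₀ + 2y₁ + 2y₂ + 2y₃ + 2y₄ + y₅] = 1·(89.85) = 89.8500.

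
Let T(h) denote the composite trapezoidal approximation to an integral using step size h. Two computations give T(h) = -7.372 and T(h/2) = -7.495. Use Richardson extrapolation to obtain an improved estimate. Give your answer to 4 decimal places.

R = (4·T(h/2) − T(h)) / 3 = (4·(-7.495) − (-7.372))/3 = (-22.608)/3 = -7.5360.

-7.5360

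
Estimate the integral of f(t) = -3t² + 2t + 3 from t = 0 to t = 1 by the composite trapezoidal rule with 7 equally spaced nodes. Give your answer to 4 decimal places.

h = (1 − 0)/6 = 0.166667.
Nodes t₀,…,t₆ = 0, 0.166667, 0.333333, 0.5, 0.666667, 0.833333, 1.
f(t) = -3t² + 2t + 3: f₀=3, f₁=3.25, f₂=3.333333, f₃=3.25, f₄=3, f₅=2.583333, f₆=2.
(h/2)·[f₀ + 2f₁ + 2f₂ + 2f₃ + 2f₄ + 2f₅ + f₆] = 0.083333·(35.833333) = 2.9861.

2.9861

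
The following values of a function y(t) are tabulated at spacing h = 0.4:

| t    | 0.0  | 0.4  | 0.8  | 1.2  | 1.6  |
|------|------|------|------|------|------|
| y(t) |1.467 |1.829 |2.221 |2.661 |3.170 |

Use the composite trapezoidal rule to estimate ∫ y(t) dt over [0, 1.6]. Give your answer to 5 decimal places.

3.61180

h = 0.4, n = 4.
(h/2)·[y₀ + 2y₁ + 2y₂ + 2y₃ + y₄] = 0.2·(18.059) = 3.61180.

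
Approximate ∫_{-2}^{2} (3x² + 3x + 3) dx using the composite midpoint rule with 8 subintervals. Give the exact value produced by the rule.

27.75

h = (2 − (-2))/8 = 0.5.
Midpoints m₁,…,m₈ = -1.75, -1.25, -0.75, -0.25, 0.25, 0.75, 1.25, 1.75.
f(m₁)=6.9375, f(m₂)=3.9375, f(m₃)=2.4375, f(m₄)=2.4375, f(m₅)=3.9375, f(m₆)=6.9375, f(m₇)=11.4375, f(m₈)=17.4375.
h·[f(m₁) + f(m₂) + f(m₃) + f(m₄) + f(m₅) + f(m₆) + f(m₇) + f(m₈)] = 0.5·(55.5) = 27.75.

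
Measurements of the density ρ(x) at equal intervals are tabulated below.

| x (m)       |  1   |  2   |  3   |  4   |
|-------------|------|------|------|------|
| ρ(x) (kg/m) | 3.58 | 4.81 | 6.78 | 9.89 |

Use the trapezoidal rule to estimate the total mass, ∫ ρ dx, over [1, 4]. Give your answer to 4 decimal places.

18.3250

h = 1, n = 3.
(h/2)·[y₀ + 2y₁ + 2y₂ + y₃] = 0.5·(36.65) = 18.3250.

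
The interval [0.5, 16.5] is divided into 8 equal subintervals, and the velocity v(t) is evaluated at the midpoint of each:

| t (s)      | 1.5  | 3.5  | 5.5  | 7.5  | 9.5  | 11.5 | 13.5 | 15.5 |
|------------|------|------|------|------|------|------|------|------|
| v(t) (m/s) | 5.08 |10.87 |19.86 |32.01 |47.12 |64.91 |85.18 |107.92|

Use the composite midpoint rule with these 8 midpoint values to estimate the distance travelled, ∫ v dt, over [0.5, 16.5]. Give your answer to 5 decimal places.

745.90000

h = 2, n = 8.
h·[y(m₁) + y(m₂) + y(m₃) + y(m₄) + y(m₅) + y(m₆) + y(m₇) + y(m₈)] = 2·(372.95) = 745.90000.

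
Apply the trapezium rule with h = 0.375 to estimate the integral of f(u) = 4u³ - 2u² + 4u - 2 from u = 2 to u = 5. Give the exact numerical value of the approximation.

569.8125

h = (5 − 2)/8 = 0.375.
Nodes u₀,…,u₈ = 2, 2.375, 2.75, 3.125, 3.5, 3.875, 4.25, 4.625, 5.
f(u) = 4u³ - 2u² + 4u - 2: f₀=30, f₁=49.8046875, f₂=77.0625, f₃=113.0390625, f₄=159, f₅=216.2109375, f₆=285.9375, f₇=369.4453125, f₈=468.
(h/2)·[f₀ + 2f₁ + 2f₂ + 2f₃ + 2f₄ + 2f₅ + 2f₆ + 2f₇ + f₈] = 0.1875·(3039) = 569.8125.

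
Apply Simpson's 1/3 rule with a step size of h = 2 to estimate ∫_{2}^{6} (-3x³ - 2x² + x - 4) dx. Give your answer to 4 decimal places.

h = (6 − 2)/2 = 2.
Nodes x₀,…,x₂ = 2, 4, 6.
f(x) = -3x³ - 2x² + x - 4: f₀=-34, f₁=-224, f₂=-718.
(h/3)·[f₀ + 4f₁ + f₂] = 0.666667·(-1648) = -1098.6667.

-1098.6667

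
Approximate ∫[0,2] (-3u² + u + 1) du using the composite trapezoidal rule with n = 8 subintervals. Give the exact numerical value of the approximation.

-4.0625

h = (2 − 0)/8 = 0.25.
Nodes u₀,…,u₈ = 0, 0.25, 0.5, 0.75, 1, 1.25, 1.5, 1.75, 2.
f(u) = -3u² + u + 1: f₀=1, f₁=1.0625, f₂=0.75, f₃=0.0625, f₄=-1, f₅=-2.4375, f₆=-4.25, f₇=-6.4375, f₈=-9.
(h/2)·[f₀ + 2f₁ + 2f₂ + 2f₃ + 2f₄ + 2f₅ + 2f₆ + 2f₇ + f₈] = 0.125·(-32.5) = -4.0625.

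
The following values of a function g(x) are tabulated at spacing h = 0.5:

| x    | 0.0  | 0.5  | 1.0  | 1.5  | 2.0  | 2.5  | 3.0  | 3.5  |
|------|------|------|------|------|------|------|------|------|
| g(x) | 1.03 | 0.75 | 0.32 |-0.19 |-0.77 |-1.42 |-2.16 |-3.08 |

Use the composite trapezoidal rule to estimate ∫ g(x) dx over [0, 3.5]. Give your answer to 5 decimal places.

-2.24750

h = 0.5, n = 7.
(h/2)·[y₀ + 2y₁ + 2y₂ + 2y₃ + 2y₄ + 2y₅ + 2y₆ + y₇] = 0.25·(-8.99) = -2.24750.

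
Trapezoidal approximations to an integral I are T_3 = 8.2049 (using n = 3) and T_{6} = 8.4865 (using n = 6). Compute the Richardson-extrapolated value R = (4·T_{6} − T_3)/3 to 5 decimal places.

8.58037

R = (4·T_{6} − T_3) / 3 = (4·8.4865 − 8.2049)/3 = (25.7411)/3 = 8.58037.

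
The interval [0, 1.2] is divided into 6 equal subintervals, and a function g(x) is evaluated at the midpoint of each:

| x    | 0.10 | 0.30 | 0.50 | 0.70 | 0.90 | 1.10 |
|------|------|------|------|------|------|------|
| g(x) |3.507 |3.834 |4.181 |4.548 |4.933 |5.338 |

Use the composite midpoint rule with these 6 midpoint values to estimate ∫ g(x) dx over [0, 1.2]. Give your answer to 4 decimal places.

5.2682

h = 0.2, n = 6.
h·[y(m₁) + y(m₂) + y(m₃) + y(m₄) + y(m₅) + y(m₆)] = 0.2·(26.341) = 5.2682.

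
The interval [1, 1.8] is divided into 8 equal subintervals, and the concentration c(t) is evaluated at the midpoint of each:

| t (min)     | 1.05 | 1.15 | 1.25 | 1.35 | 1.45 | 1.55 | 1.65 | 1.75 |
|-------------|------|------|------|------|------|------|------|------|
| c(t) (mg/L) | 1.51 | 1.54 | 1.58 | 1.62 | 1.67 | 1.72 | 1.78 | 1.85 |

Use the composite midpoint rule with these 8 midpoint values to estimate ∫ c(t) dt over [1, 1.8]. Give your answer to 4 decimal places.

h = 0.1, n = 8.
h·[y(m₁) + y(m₂) + y(m₃) + y(m₄) + y(m₅) + y(m₆) + y(m₇) + y(m₈)] = 0.1·(13.27) = 1.3270.

1.3270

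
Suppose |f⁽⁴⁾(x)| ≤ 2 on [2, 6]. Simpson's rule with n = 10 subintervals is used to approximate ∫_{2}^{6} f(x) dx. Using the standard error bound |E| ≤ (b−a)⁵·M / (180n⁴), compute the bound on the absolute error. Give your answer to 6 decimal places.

0.001138

|E| ≤ (4)⁵·2 / (180·10⁴) = 2048/1800000 = 0.001138.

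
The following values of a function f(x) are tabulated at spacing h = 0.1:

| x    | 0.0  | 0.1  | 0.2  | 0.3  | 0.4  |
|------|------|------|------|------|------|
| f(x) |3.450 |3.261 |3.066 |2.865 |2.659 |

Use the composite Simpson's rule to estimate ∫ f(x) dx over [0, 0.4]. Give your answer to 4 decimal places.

h = 0.1, n = 4.
(h/3)·[y₀ + 4y₁ + 2y₂ + 4y₃ + y₄] = 0.033333·(36.745) = 1.2248.

1.2248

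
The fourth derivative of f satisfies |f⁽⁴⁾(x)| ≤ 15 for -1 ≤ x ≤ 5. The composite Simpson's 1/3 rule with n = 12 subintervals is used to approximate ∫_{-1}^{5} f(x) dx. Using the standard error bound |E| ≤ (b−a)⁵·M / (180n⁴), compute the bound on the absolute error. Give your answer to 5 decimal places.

0.03125

|E| ≤ (6)⁵·15 / (180·12⁴) = 116640/3732480 = 0.03125.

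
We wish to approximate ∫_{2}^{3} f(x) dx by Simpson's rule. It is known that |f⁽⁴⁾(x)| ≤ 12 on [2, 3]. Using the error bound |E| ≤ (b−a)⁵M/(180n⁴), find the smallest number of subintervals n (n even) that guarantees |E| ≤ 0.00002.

8

Need 12/(180n⁴) ≤ 0.00002.
n⁴ ≥ 12/(180·0.00002) = 3333.33 ⇒ n ≥ 7.5984, so the smallest even n is 8. (n must be even for Simpson's rule.)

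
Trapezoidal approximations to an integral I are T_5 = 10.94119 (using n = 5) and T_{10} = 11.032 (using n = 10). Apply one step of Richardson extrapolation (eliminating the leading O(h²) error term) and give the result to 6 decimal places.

11.062270

R = (4·T_{10} − T_5) / 3 = (4·11.032 − 10.94119)/3 = (33.18681)/3 = 11.062270.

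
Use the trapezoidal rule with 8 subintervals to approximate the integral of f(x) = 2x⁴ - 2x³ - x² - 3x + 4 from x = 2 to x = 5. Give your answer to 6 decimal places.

883.617920

h = (5 − 2)/8 = 0.375.
Nodes x₀,…,x₈ = 2, 2.375, 2.75, 3.125, 3.5, 3.875, 4.25, 4.625, 5.
f(x) = 2x⁴ - 2x³ - x² - 3x + 4: f₀=10, f₁=28.07470703125, f₂=60.9765625, f₃=114.55908203125, f₄=195.625, f₅=311.92626953125, f₆=472.1640625, f₇=685.98876953125, f₈=964.
(h/2)·[f₀ + 2f₁ + 2f₂ + 2f₃ + 2f₄ + 2f₅ + 2f₆ + 2f₇ + f₈] = 0.1875·(4712.62890625) = 883.617920.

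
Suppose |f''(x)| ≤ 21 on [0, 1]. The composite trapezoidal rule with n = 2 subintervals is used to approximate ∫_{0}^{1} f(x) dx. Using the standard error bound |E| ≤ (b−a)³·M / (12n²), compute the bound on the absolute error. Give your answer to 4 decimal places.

0.4375

|E| ≤ (1)³·21 / (12·2²) = 21/48 = 0.4375.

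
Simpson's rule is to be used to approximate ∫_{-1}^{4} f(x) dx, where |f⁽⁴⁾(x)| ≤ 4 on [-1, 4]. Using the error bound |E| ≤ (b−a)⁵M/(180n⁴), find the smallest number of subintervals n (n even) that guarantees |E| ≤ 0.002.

Need 12500/(180n⁴) ≤ 0.002.
n⁴ ≥ 12500/(180·0.002) = 34722.2 ⇒ n ≥ 13.6506, so the smallest even n is 14. (n must be even for Simpson's rule.)

14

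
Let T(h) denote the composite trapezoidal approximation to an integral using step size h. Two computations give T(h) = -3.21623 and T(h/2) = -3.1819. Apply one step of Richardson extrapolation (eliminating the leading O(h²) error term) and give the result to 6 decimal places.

-3.170457

R = (4·T(h/2) − T(h)) / 3 = (4·(-3.1819) − (-3.21623))/3 = (-9.51137)/3 = -3.170457.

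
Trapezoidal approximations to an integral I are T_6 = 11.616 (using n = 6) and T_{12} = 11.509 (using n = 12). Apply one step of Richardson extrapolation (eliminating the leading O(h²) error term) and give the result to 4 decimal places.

11.4733

R = (4·T_{12} − T_6) / 3 = (4·11.509 − 11.616)/3 = (34.420)/3 = 11.4733.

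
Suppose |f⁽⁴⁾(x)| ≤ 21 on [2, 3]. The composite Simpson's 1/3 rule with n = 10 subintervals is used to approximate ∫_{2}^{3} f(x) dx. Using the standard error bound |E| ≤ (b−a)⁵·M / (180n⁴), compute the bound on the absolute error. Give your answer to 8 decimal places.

|E| ≤ (1)⁵·21 / (180·10⁴) = 21/1800000 = 0.00001167.

0.00001167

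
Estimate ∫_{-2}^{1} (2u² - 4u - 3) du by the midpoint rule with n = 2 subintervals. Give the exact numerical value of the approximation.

1.875

h = (1 − (-2))/2 = 1.5.
Midpoints m₁,…,m₂ = -1.25, 0.25.
f(m₁)=5.125, f(m₂)=-3.875.
h·[f(m₁) + f(m₂)] = 1.5·(1.25) = 1.875.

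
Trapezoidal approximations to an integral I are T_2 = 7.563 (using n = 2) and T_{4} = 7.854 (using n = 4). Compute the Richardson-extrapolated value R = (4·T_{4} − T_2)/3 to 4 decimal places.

R = (4·T_{4} − T_2) / 3 = (4·7.854 − 7.563)/3 = (23.853)/3 = 7.9510.

7.9510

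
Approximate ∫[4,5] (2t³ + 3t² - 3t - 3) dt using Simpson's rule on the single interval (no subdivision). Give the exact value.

S = (b−a)/6 · [f(4) + 4f(4.5) + f(5)] = 0.166667·[161 + 4·226.5 + 307] = 229.

229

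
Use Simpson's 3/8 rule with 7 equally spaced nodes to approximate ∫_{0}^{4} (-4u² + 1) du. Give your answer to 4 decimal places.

-81.3333

h = (4 − 0)/6 = 0.666667.
Nodes u₀,…,u₆ = 0, 0.666667, 1.333333, 2, 2.666667, 3.333333, 4.
f(u) = -4u² + 1: f₀=1, f₁=-0.777778, f₂=-6.111111, f₃=-15, f₄=-27.444444, f₅=-43.444444, f₆=-63.
(3h/8)·[f₀ + 3f₁ + 3f₂ + 2f₃ + 3f₄ + 3f₅ + f₆] = 0.25·(-325.333333) = -81.3333.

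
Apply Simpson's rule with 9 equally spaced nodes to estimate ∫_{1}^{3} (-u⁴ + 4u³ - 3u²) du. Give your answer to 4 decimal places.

5.5990

h = (3 − 1)/8 = 0.25.
Nodes u₀,…,u₈ = 1, 1.25, 1.5, 1.75, 2, 2.25, 2.5, 2.75, 3.
f(u) = -u⁴ + 4u³ - 3u²: f₀=0, f₁=0.68359375, f₂=1.6875, f₃=2.87109375, f₄=4, f₅=4.74609375, f₆=4.6875, f₇=3.30859375, f₈=0.
(h/3)·[f₀ + 4f₁ + 2f₂ + 4f₃ + 2f₄ + 4f₅ + 2f₆ + 4f₇ + f₈] = 0.083333·(67.1875) = 5.5990.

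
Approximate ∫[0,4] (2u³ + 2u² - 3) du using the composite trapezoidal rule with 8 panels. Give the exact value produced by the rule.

h = (4 − 0)/8 = 0.5.
Nodes u₀,…,u₈ = 0, 0.5, 1, 1.5, 2, 2.5, 3, 3.5, 4.
f(u) = 2u³ + 2u² - 3: f₀=-3, f₁=-2.25, f₂=1, f₃=8.25, f₄=21, f₅=40.75, f₆=69, f₇=107.25, f₈=157.
(h/2)·[f₀ + 2f₁ + 2f₂ + 2f₃ + 2f₄ + 2f₅ + 2f₆ + 2f₇ + f₈] = 0.25·(644) = 161.

161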